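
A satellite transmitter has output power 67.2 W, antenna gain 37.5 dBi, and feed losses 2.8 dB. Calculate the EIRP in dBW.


Pt = 67.2 W = 18.2737 dBW
EIRP = Pt_dBW + Gt - losses = 18.2737 + 37.5 - 2.8 = 52.9737 dBW

52.9737 dBW


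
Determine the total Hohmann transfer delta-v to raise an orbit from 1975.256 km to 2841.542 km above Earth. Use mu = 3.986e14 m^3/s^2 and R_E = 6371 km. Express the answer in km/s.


r1 = 8346.2560 km = 8.346256e+06 m
r2 = 9212.5420 km = 9.212542e+06 m
dv1 = sqrt(mu/r1)*(sqrt(2*r2/(r1+r2)) - 1) = 168.4221 m/s
dv2 = sqrt(mu/r2)*(1 - sqrt(2*r1/(r1+r2))) = 164.3138 m/s
total dv = |dv1| + |dv2| = 168.4221 + 164.3138 = 332.7359 m/s = 0.3327359 km/s

0.3327 km/s


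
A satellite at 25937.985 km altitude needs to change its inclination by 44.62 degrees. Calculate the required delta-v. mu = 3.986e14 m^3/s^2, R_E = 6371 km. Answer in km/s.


r = 32308.9850 km = 3.2308985e+07 m
V = sqrt(mu/r) = 3512.4244 m/s
di = 44.62 deg = 0.7787659 rad
dV = 2*V*sin(di/2) = 2*3512.4244*sin(0.389383)
dV = 2666.7565 m/s = 2.6668 km/s

2.6668 km/s


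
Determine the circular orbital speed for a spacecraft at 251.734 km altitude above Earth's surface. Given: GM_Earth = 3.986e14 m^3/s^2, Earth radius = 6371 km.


r = R_E + alt = 6371.0 + 251.734 = 6622.7340 km = 6.622734e+06 m
v = sqrt(mu/r) = sqrt(3.986e14 / 6.622734e+06) = 7758.0039 m/s = 7.7580 km/s

7.7580 km/s


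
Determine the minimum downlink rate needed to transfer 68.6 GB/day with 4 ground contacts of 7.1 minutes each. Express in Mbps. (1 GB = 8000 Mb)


total contact time = 4 * 7.1 * 60 = 1704.0000 s
data = 68.6 GB = 548800.0000 Mb
rate = 548800.0000 / 1704.0000 = 322.0657 Mbps

322.0657 Mbps


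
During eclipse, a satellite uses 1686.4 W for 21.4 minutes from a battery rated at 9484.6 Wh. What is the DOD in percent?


E_used = P * t / 60 = 1686.4 * 21.4 / 60 = 601.4827 Wh
DOD = E_used / E_total * 100 = 601.4827 / 9484.6 * 100
DOD = 6.3417 %

6.3417 %


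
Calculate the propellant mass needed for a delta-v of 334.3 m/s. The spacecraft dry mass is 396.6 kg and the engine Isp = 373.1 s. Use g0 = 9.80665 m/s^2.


ve = Isp * g0 = 373.1 * 9.80665 = 3658.861115 m/s
mass ratio = exp(dv/ve) = exp(334.3/3658.861115) = 1.09567129
m_prop = m_dry * (mr - 1) = 396.6 * (1.09567129 - 1)
m_prop = 37.9432 kg

37.9432 kg


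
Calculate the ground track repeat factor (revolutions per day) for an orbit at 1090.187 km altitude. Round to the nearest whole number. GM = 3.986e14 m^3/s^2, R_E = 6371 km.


r = 7.461187e+06 m
T = 2*pi*sqrt(r^3/mu) = 6413.9136 s = 106.8986 min
revs/day = 1440 / 106.8986 = 13.4707
Rounded: 13 revolutions per day

13 revolutions per day


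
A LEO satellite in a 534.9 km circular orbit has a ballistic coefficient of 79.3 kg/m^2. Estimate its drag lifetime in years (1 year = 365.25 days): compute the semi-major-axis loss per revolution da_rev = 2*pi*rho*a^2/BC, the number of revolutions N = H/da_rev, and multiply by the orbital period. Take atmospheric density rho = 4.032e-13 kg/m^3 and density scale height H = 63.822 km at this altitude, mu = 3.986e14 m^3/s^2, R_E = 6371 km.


a = R_E + alt = 6905.9000 km = 6.9059e+06 m
da_rev = 2*pi*rho*a^2/BC = 2*pi*4.032e-13*(6.9059e+06)^2/79.3 = 1.523589 m per revolution
N = H/da_rev = 63822.0000 m / 1.523589 m = 41889.2548 revolutions
P = 2*pi*sqrt(a^3/mu) = 5711.3878 s
lifetime = N*P = 41889.2548 * 5711.3878 = 2.3924578e+08 s = 2769.0484 days
years = 2769.0484 / 365.25 = 7.5812 years

7.5812 years


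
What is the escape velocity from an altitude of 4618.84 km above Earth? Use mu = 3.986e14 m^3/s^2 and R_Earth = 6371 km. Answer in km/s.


r = 6371.0 + 4618.84 = 10989.8400 km = 1.098984e+07 m
v_esc = sqrt(2*mu/r) = sqrt(2*3.986e14 / 1.098984e+07)
v_esc = 8517.0257 m/s = 8.5170 km/s

8.5170 km/s


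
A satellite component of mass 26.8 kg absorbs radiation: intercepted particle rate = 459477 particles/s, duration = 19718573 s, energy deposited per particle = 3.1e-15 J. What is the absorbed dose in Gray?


Total energy deposited = rate * time * E_per
  = 459477 * 19718573 * 3.1e-15 = 0.02808672 J
Dose = E_total / mass = 0.02808672 / 26.8
Dose = 0.001048012 Gy

0.0010 Gy


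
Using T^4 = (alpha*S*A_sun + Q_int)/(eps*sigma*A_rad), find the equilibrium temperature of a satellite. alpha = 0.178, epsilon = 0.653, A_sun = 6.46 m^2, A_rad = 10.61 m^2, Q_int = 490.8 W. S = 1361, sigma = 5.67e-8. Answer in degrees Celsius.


Numerator = alpha*S*A_sun + Q_int = 0.178*1361*6.46 + 490.8 = 2055.7867 W
Denominator = eps*sigma*A_rad = 0.653*5.67e-8*10.61 = 3.9283631e-07 W/K^4
T^4 = 5.233189e+09 K^4
T = 268.9624 K = -4.1876 C

-4.1876 degrees Celsius


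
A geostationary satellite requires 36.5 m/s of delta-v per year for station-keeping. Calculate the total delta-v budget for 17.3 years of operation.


dV = rate * years = 36.5 * 17.3
dV = 631.4500 m/s

631.4500 m/s


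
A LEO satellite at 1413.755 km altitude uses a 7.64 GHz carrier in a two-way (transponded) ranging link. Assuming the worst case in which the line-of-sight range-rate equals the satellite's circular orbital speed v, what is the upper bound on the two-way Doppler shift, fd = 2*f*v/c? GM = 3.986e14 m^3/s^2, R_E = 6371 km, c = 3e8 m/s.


r = 7.784755e+06 m
v = sqrt(mu/r) = 7155.6019 m/s (worst-case radial velocity)
f = 7.64 GHz = 7.64e+09 Hz
fd = 2*f*v/c = 2*7.64e+09*7155.6019/3.0e+08
fd = 364458.6584 Hz

364458.6584 Hz


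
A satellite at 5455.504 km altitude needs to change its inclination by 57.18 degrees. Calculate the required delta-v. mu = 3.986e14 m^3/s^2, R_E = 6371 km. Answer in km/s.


r = 11826.5040 km = 1.1826504e+07 m
V = sqrt(mu/r) = 5805.5110 m/s
di = 57.18 deg = 0.9979793 rad
dV = 2*V*sin(di/2) = 2*5805.5110*sin(0.4989896)
dV = 5556.3224 m/s = 5.5563 km/s

5.5563 km/s


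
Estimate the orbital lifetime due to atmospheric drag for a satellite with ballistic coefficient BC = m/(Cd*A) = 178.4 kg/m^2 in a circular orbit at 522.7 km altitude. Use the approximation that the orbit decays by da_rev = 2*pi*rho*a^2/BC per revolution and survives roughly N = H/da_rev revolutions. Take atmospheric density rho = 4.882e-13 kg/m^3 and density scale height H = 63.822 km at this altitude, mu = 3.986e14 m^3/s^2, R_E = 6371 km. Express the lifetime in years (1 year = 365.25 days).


a = R_E + alt = 6893.7000 km = 6.8937e+06 m
da_rev = 2*pi*rho*a^2/BC = 2*pi*4.882e-13*(6.8937e+06)^2/178.4 = 0.817123222 m per revolution
N = H/da_rev = 63822.0000 m / 0.817123222 m = 78105.7229 revolutions
P = 2*pi*sqrt(a^3/mu) = 5696.2598 s
lifetime = N*P = 78105.7229 * 5696.2598 = 4.4491049e+08 s = 5149.4270 days
years = 5149.4270 / 365.25 = 14.0984 years

14.0984 years


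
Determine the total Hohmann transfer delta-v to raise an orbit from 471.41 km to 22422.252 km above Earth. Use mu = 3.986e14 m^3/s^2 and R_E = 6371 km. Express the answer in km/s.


r1 = 6842.4100 km = 6.84241e+06 m
r2 = 28793.2520 km = 2.8793252e+07 m
dv1 = sqrt(mu/r1)*(sqrt(2*r2/(r1+r2)) - 1) = 2070.0117 m/s
dv2 = sqrt(mu/r2)*(1 - sqrt(2*r1/(r1+r2))) = 1415.0009 m/s
total dv = |dv1| + |dv2| = 2070.0117 + 1415.0009 = 3485.0127 m/s = 3.4850 km/s

3.4850 km/s


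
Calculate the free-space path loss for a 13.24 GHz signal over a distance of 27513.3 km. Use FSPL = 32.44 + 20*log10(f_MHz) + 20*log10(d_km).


f = 13.24 GHz = 13240.0000 MHz
d = 27513.3 km
FSPL = 32.44 + 20*log10(13240.0000) + 20*log10(27513.3)
FSPL = 32.44 + 82.4378 + 88.7909
FSPL = 203.6686 dB

203.6686 dB


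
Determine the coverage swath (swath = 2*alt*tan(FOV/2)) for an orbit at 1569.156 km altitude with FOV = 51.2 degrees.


FOV = 51.2 deg = 0.8936086 rad
swath = 2 * alt * tan(FOV/2) = 2 * 1569.156 * tan(0.4468043)
swath = 2 * 1569.156 * 0.4791197
swath = 1503.6272 km

1503.6272 km


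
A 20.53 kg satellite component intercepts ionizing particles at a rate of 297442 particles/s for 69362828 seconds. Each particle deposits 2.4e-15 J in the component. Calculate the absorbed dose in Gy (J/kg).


Total energy deposited = rate * time * E_per
  = 297442 * 69362828 * 2.4e-15 = 0.0495154 J
Dose = E_total / mass = 0.0495154 / 20.53
Dose = 0.002411856 Gy

0.0024 Gy


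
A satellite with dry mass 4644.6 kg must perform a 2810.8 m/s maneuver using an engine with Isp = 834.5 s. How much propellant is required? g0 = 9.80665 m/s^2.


ve = Isp * g0 = 834.5 * 9.80665 = 8183.649425 m/s
mass ratio = exp(dv/ve) = exp(2810.8/8183.649425) = 1.40982467
m_prop = m_dry * (mr - 1) = 4644.6 * (1.40982467 - 1)
m_prop = 1903.4717 kg

1903.4717 kg


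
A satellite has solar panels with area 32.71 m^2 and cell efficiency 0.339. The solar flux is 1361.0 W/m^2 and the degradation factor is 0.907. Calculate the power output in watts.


P = area * eta * S * degradation
P = 32.71 * 0.339 * 1361.0 * 0.907
P = 13688.1783 W

13688.1783 W


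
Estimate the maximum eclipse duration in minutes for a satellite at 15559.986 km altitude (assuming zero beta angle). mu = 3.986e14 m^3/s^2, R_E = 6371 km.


r = 21930.9860 km
T = 538.7003 min
Eclipse fraction = arcsin(R_E/r)/pi = arcsin(6371.0000/21930.9860)/pi
= arcsin(0.2905022)/pi = 0.09382236
Eclipse duration = 0.09382236 * 538.7003 = 50.5421 min

50.5421 minutes


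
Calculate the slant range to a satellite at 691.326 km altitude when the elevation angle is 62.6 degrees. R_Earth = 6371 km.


h = 691.326 km, el = 62.6 deg
d = -R_E*sin(el) + sqrt((R_E*sin(el))^2 + 2*R_E*h + h^2)
d = -6371.0000*sin(1.0926) + sqrt((6371.0000*0.8878154)^2 + 2*6371.0000*691.326 + 691.326^2)
d = 768.6965 km

768.6965 km


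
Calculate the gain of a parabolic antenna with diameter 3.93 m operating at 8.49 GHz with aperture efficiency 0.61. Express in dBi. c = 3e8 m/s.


lambda = c/f = 3e8 / 8.49e+09 = 0.03533569 m
G = eta*(pi*D/lambda)^2 = 0.61*(pi*3.93/0.03533569)^2
G = 74471.0629 (linear)
G = 10*log10(74471.0629) = 48.7199 dBi

48.7199 dBi


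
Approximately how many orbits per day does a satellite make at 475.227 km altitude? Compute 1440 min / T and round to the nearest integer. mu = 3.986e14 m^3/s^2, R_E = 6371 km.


r = 6.846227e+06 m
T = 2*pi*sqrt(r^3/mu) = 5637.5209 s = 93.9587 min
revs/day = 1440 / 93.9587 = 15.3259
Rounded: 15 revolutions per day

15 revolutions per day


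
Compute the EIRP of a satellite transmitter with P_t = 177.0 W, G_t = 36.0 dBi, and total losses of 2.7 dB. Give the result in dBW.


Pt = 177.0 W = 22.4797 dBW
EIRP = Pt_dBW + Gt - losses = 22.4797 + 36.0 - 2.7 = 55.7797 dBW

55.7797 dBW


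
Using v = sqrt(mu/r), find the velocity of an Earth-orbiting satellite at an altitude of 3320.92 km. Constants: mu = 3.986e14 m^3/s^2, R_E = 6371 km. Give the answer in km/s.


r = R_E + alt = 6371.0 + 3320.92 = 9691.9200 km = 9.69192e+06 m
v = sqrt(mu/r) = sqrt(3.986e14 / 9.69192e+06) = 6413.0369 m/s = 6.4130 km/s

6.4130 km/s


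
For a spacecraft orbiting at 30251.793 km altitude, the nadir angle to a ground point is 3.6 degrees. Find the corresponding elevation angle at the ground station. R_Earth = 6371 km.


r = R_E + alt = 36622.7930 km
Law of sines in the satellite / Earth-center / ground-point triangle:
  sin(nadir)/R_E = sin(90 + el)/r  =>  cos(el) = (r/R_E)*sin(nadir)
cos(el) = (36622.7930 / 6371.0000) * sin(3.6 deg) = 0.3609424
el = arccos(0.3609424) = 68.8419 deg
(Earth-central angle = 90 - nadir - el = 17.5581 deg)

68.8419 degrees


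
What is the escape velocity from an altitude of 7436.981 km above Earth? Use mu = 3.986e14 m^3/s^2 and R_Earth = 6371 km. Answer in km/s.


r = 6371.0 + 7436.981 = 13807.9810 km = 1.3807981e+07 m
v_esc = sqrt(2*mu/r) = sqrt(2*3.986e14 / 1.3807981e+07)
v_esc = 7598.3371 m/s = 7.5983 km/s

7.5983 km/s


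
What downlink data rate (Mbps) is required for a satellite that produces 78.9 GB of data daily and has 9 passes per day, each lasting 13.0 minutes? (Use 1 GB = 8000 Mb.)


total contact time = 9 * 13.0 * 60 = 7020.0000 s
data = 78.9 GB = 631200.0000 Mb
rate = 631200.0000 / 7020.0000 = 89.9145 Mbps

89.9145 Mbps


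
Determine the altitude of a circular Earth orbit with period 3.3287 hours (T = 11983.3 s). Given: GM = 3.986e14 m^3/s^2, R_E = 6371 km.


T = 11983.3 s
r = (mu*T^2/(4*pi^2))^(1/3) = (3.986e14 * 11983.3^2 / (4*pi^2))^(1/3)
r = 1.1318185e+07 m = 11318.1855 km
alt = r - R_E = 11318.1855 - 6371 = 4947.1855 km

4947.1855 km


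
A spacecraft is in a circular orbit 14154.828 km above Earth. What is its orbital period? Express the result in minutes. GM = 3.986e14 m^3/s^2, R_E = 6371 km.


r = 20525.8280 km = 2.0525828e+07 m
T = 2*pi*sqrt(r^3/mu) = 2*pi*sqrt(8.6477287e+21 / 3.986e14)
T = 29265.9246 s = 487.7654 min

487.7654 minutes


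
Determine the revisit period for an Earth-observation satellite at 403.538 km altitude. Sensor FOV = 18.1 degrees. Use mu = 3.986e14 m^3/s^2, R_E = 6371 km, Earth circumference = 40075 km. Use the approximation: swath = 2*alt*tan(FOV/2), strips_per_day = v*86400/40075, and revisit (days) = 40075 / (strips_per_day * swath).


swath = 2*403.538*tan(0.1579523) = 128.5504 km
v = sqrt(mu/r) = 7670.5906 m/s = 7.6706 km/s
strips/day = v*86400/40075 = 7.6706*86400/40075 = 16.5375
coverage/day = strips * swath = 16.5375 * 128.5504 = 2125.8974 km
revisit = 40075 / 2125.8974 = 18.8509 days

18.8509 days


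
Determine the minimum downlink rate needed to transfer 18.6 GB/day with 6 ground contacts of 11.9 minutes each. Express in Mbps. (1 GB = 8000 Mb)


total contact time = 6 * 11.9 * 60 = 4284.0000 s
data = 18.6 GB = 148800.0000 Mb
rate = 148800.0000 / 4284.0000 = 34.7339 Mbps

34.7339 Mbps


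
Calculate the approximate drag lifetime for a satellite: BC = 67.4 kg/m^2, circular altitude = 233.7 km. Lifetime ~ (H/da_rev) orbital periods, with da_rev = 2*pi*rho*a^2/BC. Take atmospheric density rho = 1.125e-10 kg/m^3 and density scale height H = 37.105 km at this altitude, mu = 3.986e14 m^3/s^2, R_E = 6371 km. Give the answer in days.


a = R_E + alt = 6604.7000 km = 6.6047e+06 m
da_rev = 2*pi*rho*a^2/BC = 2*pi*1.125e-10*(6.6047e+06)^2/67.4 = 457.486924 m per revolution
N = H/da_rev = 37105.0000 m / 457.486924 m = 81.1061 revolutions
P = 2*pi*sqrt(a^3/mu) = 5341.8399 s
lifetime = N*P = 81.1061 * 5341.8399 = 433256.0291 s = 5.0145 days

5.0145 days


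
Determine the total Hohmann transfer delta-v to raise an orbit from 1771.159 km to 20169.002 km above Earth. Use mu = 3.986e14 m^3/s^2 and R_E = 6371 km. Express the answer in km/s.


r1 = 8142.1590 km = 8.142159e+06 m
r2 = 26540.0020 km = 2.6540002e+07 m
dv1 = sqrt(mu/r1)*(sqrt(2*r2/(r1+r2)) - 1) = 1659.0903 m/s
dv2 = sqrt(mu/r2)*(1 - sqrt(2*r1/(r1+r2))) = 1219.8927 m/s
total dv = |dv1| + |dv2| = 1659.0903 + 1219.8927 = 2878.9830 m/s = 2.8790 km/s

2.8790 km/s


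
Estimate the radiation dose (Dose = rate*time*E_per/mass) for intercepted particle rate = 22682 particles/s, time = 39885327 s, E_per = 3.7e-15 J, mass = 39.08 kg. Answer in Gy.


Total energy deposited = rate * time * E_per
  = 22682 * 39885327 * 3.7e-15 = 0.003347312 J
Dose = E_total / mass = 0.003347312 / 39.08
Dose = 8.5652821e-05 Gy

8.5653e-05 Gy


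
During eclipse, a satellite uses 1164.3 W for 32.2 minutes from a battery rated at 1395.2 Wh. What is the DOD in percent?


E_used = P * t / 60 = 1164.3 * 32.2 / 60 = 624.8410 Wh
DOD = E_used / E_total * 100 = 624.8410 / 1395.2 * 100
DOD = 44.7850 %

44.7850 %


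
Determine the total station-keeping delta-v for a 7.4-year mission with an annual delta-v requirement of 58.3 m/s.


dV = rate * years = 58.3 * 7.4
dV = 431.4200 m/s

431.4200 m/s


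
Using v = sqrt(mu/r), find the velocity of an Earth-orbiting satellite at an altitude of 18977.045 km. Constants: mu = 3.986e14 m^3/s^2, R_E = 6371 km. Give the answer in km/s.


r = R_E + alt = 6371.0 + 18977.045 = 25348.0450 km = 2.5348045e+07 m
v = sqrt(mu/r) = sqrt(3.986e14 / 2.5348045e+07) = 3965.4859 m/s = 3.9655 km/s

3.9655 km/s


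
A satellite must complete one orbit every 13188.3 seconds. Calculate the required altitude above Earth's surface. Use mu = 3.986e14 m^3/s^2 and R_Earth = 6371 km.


T = 13188.3 s
r = (mu*T^2/(4*pi^2))^(1/3) = (3.986e14 * 13188.3^2 / (4*pi^2))^(1/3)
r = 1.2064752e+07 m = 12064.7520 km
alt = r - R_E = 12064.7520 - 6371 = 5693.7520 km

5693.7520 km


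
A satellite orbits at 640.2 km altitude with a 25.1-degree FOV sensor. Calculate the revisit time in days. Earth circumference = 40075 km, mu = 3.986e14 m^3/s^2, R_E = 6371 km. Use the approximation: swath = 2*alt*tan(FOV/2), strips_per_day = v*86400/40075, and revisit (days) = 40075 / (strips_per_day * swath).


swath = 2*640.2*tan(0.2190388) = 285.0303 km
v = sqrt(mu/r) = 7540.0195 m/s = 7.5400 km/s
strips/day = v*86400/40075 = 7.5400*86400/40075 = 16.2560
coverage/day = strips * swath = 16.2560 * 285.0303 = 4633.4426 km
revisit = 40075 / 4633.4426 = 8.6491 days

8.6491 days


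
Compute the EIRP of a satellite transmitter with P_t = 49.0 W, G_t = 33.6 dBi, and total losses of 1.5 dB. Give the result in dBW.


Pt = 49.0 W = 16.9020 dBW
EIRP = Pt_dBW + Gt - losses = 16.9020 + 33.6 - 1.5 = 49.0020 dBW

49.0020 dBW


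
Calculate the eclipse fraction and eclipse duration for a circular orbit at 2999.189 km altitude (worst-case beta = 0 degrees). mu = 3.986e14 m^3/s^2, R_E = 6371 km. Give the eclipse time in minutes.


r = 9370.1890 km
T = 150.4466 min
Eclipse fraction = arcsin(R_E/r)/pi = arcsin(6371.0000/9370.1890)/pi
= arcsin(0.6799223)/pi = 0.2379865
Eclipse duration = 0.2379865 * 150.4466 = 35.8043 min

35.8043 minutes


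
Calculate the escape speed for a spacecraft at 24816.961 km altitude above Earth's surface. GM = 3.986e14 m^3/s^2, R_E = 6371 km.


r = 6371.0 + 24816.961 = 31187.9610 km = 3.1187961e+07 m
v_esc = sqrt(2*mu/r) = sqrt(2*3.986e14 / 3.1187961e+07)
v_esc = 5055.8031 m/s = 5.0558 km/s

5.0558 km/s


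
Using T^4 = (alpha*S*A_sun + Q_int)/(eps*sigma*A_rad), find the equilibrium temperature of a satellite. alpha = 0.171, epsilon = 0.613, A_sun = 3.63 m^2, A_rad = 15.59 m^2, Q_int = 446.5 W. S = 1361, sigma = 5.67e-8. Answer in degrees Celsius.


Numerator = alpha*S*A_sun + Q_int = 0.171*1361*3.63 + 446.5 = 1291.3135 W
Denominator = eps*sigma*A_rad = 0.613*5.67e-8*15.59 = 5.4186319e-07 W/K^4
T^4 = 2.3830988e+09 K^4
T = 220.9457 K = -52.2043 C

-52.2043 degrees Celsius


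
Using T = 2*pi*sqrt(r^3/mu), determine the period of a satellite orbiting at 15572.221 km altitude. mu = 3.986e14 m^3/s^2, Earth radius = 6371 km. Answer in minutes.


r = 21943.2210 km = 2.1943221e+07 m
T = 2*pi*sqrt(r^3/mu) = 2*pi*sqrt(1.0565769e+22 / 3.986e14)
T = 32349.0690 s = 539.1512 min

539.1512 minutes


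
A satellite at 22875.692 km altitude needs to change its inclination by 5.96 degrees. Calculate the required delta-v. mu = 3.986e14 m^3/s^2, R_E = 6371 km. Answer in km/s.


r = 29246.6920 km = 2.9246692e+07 m
V = sqrt(mu/r) = 3691.7329 m/s
di = 5.96 deg = 0.1040216 rad
dV = 2*V*sin(di/2) = 2*3691.7329*sin(0.05201081)
dV = 383.8469 m/s = 0.3838469 km/s

0.3838 km/s


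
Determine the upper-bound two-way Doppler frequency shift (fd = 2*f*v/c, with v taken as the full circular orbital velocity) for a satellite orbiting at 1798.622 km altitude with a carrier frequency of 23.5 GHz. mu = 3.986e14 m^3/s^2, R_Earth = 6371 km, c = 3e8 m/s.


r = 8.169622e+06 m
v = sqrt(mu/r) = 6985.0202 m/s (worst-case radial velocity)
f = 23.5 GHz = 2.35e+10 Hz
fd = 2*f*v/c = 2*2.35e+10*6985.0202/3.0e+08
fd = 1.0943198e+06 Hz

1.0943e+06 Hz


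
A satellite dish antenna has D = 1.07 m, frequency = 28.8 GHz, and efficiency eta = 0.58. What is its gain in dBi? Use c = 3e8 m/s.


lambda = c/f = 3e8 / 2.88e+10 = 0.01041667 m
G = eta*(pi*D/lambda)^2 = 0.58*(pi*1.07/0.01041667)^2
G = 60400.1143 (linear)
G = 10*log10(60400.1143) = 47.8104 dBi

47.8104 dBi


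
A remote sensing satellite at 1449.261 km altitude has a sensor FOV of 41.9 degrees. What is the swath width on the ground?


FOV = 41.9 deg = 0.731293 rad
swath = 2 * alt * tan(FOV/2) = 2 * 1449.261 * tan(0.3656465)
swath = 2 * 1449.261 * 0.3828631
swath = 1109.7372 km

1109.7372 km


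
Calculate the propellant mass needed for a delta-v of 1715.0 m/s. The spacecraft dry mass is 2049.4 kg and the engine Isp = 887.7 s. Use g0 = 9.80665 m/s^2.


ve = Isp * g0 = 887.7 * 9.80665 = 8705.363205 m/s
mass ratio = exp(dv/ve) = exp(1715.0/8705.363205) = 1.21775012
m_prop = m_dry * (mr - 1) = 2049.4 * (1.21775012 - 1)
m_prop = 446.2571 kg

446.2571 kg


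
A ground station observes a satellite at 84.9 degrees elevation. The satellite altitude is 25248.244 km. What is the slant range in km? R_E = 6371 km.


h = 25248.244 km, el = 84.9 deg
d = -R_E*sin(el) + sqrt((R_E*sin(el))^2 + 2*R_E*h + h^2)
d = -6371.0000*sin(1.4818) + sqrt((6371.0000*0.9960411)^2 + 2*6371.0000*25248.244 + 25248.244^2)
d = 25268.3939 km

25268.3939 km


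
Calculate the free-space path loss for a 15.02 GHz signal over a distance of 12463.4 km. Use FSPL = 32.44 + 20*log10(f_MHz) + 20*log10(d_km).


f = 15.02 GHz = 15020.0000 MHz
d = 12463.4 km
FSPL = 32.44 + 20*log10(15020.0000) + 20*log10(12463.4)
FSPL = 32.44 + 83.5334 + 81.9127
FSPL = 197.8861 dB

197.8861 dB


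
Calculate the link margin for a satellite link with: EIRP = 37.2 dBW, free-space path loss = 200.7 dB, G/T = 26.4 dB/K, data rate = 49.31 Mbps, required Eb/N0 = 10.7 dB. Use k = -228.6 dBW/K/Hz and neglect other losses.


C/N0 = EIRP - FSPL + G/T - k = 37.2 - 200.7 + 26.4 - (-228.6)
C/N0 = 91.5000 dB-Hz
R_b = 49.31 Mbps = 4.931e+07 bps -> 10*log10(R_b) = 76.9294 dB-Hz
Eb/N0 = C/N0 - 10*log10(R_b) = 91.5000 - 76.9294 = 14.5706 dB
Margin = Eb/N0 - Eb/N0_req = 14.5706 - 10.7 = 3.8706 dB (link closes)

3.8706 dB


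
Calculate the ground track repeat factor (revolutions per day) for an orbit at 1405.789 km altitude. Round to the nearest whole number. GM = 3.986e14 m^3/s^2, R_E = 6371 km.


r = 7.776789e+06 m
T = 2*pi*sqrt(r^3/mu) = 6825.1421 s = 113.7524 min
revs/day = 1440 / 113.7524 = 12.6591
Rounded: 13 revolutions per day

13 revolutions per day


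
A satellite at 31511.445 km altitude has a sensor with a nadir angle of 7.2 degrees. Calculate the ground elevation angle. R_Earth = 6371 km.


r = R_E + alt = 37882.4450 km
Law of sines in the satellite / Earth-center / ground-point triangle:
  sin(nadir)/R_E = sin(90 + el)/r  =>  cos(el) = (r/R_E)*sin(nadir)
cos(el) = (37882.4450 / 6371.0000) * sin(7.2 deg) = 0.7452408
el = arccos(0.7452408) = 41.8202 deg
(Earth-central angle = 90 - nadir - el = 40.9798 deg)

41.8202 degrees


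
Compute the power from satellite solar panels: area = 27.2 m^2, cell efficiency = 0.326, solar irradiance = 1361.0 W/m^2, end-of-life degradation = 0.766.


P = area * eta * S * degradation
P = 27.2 * 0.326 * 1361.0 * 0.766
P = 9244.2865 W

9244.2865 W


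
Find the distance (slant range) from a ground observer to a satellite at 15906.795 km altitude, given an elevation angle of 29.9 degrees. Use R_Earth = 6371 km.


h = 15906.795 km, el = 29.9 deg
d = -R_E*sin(el) + sqrt((R_E*sin(el))^2 + 2*R_E*h + h^2)
d = -6371.0000*sin(0.5218534) + sqrt((6371.0000*0.4984877)^2 + 2*6371.0000*15906.795 + 15906.795^2)
d = 18406.4568 km

18406.4568 km


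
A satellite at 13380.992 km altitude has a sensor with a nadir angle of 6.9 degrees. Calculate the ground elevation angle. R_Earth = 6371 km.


r = R_E + alt = 19751.9920 km
Law of sines in the satellite / Earth-center / ground-point triangle:
  sin(nadir)/R_E = sin(90 + el)/r  =>  cos(el) = (r/R_E)*sin(nadir)
cos(el) = (19751.9920 / 6371.0000) * sin(6.9 deg) = 0.3724599
el = arccos(0.3724599) = 68.1326 deg
(Earth-central angle = 90 - nadir - el = 14.9674 deg)

68.1326 degrees


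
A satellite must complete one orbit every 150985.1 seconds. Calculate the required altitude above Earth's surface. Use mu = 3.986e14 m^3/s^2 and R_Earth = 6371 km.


T = 150985.1 s
r = (mu*T^2/(4*pi^2))^(1/3) = (3.986e14 * 150985.1^2 / (4*pi^2))^(1/3)
r = 6.1284208e+07 m = 61284.2083 km
alt = r - R_E = 61284.2083 - 6371 = 54913.2083 km

54913.2083 km


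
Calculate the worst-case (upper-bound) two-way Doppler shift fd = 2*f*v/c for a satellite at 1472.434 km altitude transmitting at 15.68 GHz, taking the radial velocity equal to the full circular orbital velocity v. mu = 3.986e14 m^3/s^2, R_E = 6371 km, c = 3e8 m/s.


r = 7.843434e+06 m
v = sqrt(mu/r) = 7128.7851 m/s (worst-case radial velocity)
f = 15.68 GHz = 1.568e+10 Hz
fd = 2*f*v/c = 2*1.568e+10*7128.7851/3.0e+08
fd = 745195.6709 Hz

745195.6709 Hz


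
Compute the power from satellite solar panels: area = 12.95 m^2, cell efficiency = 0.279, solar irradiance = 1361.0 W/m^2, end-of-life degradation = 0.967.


P = area * eta * S * degradation
P = 12.95 * 0.279 * 1361.0 * 0.967
P = 4755.0881 W

4755.0881 W


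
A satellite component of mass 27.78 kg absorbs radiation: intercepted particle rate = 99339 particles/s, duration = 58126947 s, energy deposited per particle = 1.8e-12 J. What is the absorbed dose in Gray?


Total energy deposited = rate * time * E_per
  = 99339 * 58126947 * 1.8e-12 = 10.3937 J
Dose = E_total / mass = 10.3937 / 27.78
Dose = 0.3741429 Gy

0.3741 Gy


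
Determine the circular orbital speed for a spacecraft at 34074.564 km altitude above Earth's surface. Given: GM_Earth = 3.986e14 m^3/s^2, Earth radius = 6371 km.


r = R_E + alt = 6371.0 + 34074.564 = 40445.5640 km = 4.0445564e+07 m
v = sqrt(mu/r) = sqrt(3.986e14 / 4.0445564e+07) = 3139.3027 m/s = 3.1393 km/s

3.1393 km/s


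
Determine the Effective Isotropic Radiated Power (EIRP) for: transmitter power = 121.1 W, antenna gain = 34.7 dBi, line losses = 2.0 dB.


Pt = 121.1 W = 20.8314 dBW
EIRP = Pt_dBW + Gt - losses = 20.8314 + 34.7 - 2.0 = 53.5314 dBW

53.5314 dBW


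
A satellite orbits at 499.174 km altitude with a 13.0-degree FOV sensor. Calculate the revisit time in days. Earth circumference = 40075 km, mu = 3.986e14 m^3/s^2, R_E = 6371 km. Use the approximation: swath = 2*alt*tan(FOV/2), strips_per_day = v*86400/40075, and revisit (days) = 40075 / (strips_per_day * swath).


swath = 2*499.174*tan(0.1134464) = 113.7474 km
v = sqrt(mu/r) = 7617.0144 m/s = 7.6170 km/s
strips/day = v*86400/40075 = 7.6170*86400/40075 = 16.4220
coverage/day = strips * swath = 16.4220 * 113.7474 = 1867.9550 km
revisit = 40075 / 1867.9550 = 21.4539 days

21.4539 days


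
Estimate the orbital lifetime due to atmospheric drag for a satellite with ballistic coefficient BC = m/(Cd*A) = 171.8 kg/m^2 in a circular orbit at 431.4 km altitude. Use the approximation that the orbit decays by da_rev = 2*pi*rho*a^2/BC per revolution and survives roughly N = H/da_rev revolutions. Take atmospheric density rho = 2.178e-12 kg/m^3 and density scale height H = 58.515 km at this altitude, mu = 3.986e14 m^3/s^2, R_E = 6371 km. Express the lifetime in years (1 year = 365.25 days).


a = R_E + alt = 6802.4000 km = 6.8024e+06 m
da_rev = 2*pi*rho*a^2/BC = 2*pi*2.178e-12*(6.8024e+06)^2/171.8 = 3.685861 m per revolution
N = H/da_rev = 58515.0000 m / 3.685861 m = 15875.5322 revolutions
P = 2*pi*sqrt(a^3/mu) = 5583.4736 s
lifetime = N*P = 15875.5322 * 5583.4736 = 8.8640616e+07 s = 1025.9331 days
years = 1025.9331 / 365.25 = 2.8089 years

2.8089 years


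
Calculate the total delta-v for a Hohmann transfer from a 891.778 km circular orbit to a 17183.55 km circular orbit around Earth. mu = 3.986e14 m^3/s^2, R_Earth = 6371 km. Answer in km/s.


r1 = 7262.7780 km = 7.262778e+06 m
r2 = 23554.5500 km = 2.355455e+07 m
dv1 = sqrt(mu/r1)*(sqrt(2*r2/(r1+r2)) - 1) = 1751.2308 m/s
dv2 = sqrt(mu/r2)*(1 - sqrt(2*r1/(r1+r2))) = 1289.4565 m/s
total dv = |dv1| + |dv2| = 1751.2308 + 1289.4565 = 3040.6873 m/s = 3.0407 km/s

3.0407 km/s


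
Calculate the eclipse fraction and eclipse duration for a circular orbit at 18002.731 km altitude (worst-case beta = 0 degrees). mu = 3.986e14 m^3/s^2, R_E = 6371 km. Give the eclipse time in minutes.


r = 24373.7310 km
T = 631.1651 min
Eclipse fraction = arcsin(R_E/r)/pi = arcsin(6371.0000/24373.7310)/pi
= arcsin(0.261388)/pi = 0.0841802
Eclipse duration = 0.0841802 * 631.1651 = 53.1316 min

53.1316 minutes


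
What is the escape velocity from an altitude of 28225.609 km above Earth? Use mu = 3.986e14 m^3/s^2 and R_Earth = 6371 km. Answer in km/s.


r = 6371.0 + 28225.609 = 34596.6090 km = 3.4596609e+07 m
v_esc = sqrt(2*mu/r) = sqrt(2*3.986e14 / 3.4596609e+07)
v_esc = 4800.2834 m/s = 4.8003 km/s

4.8003 km/s


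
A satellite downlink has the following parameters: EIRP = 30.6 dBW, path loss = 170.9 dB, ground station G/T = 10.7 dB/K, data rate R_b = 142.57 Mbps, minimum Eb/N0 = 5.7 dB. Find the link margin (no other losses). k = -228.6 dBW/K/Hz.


C/N0 = EIRP - FSPL + G/T - k = 30.6 - 170.9 + 10.7 - (-228.6)
C/N0 = 99.0000 dB-Hz
R_b = 142.57 Mbps = 1.4257e+08 bps -> 10*log10(R_b) = 81.5403 dB-Hz
Eb/N0 = C/N0 - 10*log10(R_b) = 99.0000 - 81.5403 = 17.4597 dB
Margin = Eb/N0 - Eb/N0_req = 17.4597 - 5.7 = 11.7597 dB (link closes)

11.7597 dB


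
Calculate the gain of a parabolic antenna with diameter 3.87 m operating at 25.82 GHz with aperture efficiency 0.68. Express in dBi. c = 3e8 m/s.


lambda = c/f = 3e8 / 2.582e+10 = 0.0116189 m
G = eta*(pi*D/lambda)^2 = 0.68*(pi*3.87/0.0116189)^2
G = 744561.4635 (linear)
G = 10*log10(744561.4635) = 58.7190 dBi

58.7190 dBi


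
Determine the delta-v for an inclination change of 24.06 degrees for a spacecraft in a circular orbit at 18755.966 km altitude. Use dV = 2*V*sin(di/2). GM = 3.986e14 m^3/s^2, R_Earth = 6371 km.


r = 25126.9660 km = 2.5126966e+07 m
V = sqrt(mu/r) = 3982.8928 m/s
di = 24.06 deg = 0.4199262 rad
dV = 2*V*sin(di/2) = 2*3982.8928*sin(0.2099631)
dV = 1660.2595 m/s = 1.6603 km/s

1.6603 km/s


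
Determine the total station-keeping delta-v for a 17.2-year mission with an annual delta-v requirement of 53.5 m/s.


dV = rate * years = 53.5 * 17.2
dV = 920.2000 m/s

920.2000 m/s


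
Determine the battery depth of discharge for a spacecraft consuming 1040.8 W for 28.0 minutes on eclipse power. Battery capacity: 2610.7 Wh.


E_used = P * t / 60 = 1040.8 * 28.0 / 60 = 485.7067 Wh
DOD = E_used / E_total * 100 = 485.7067 / 2610.7 * 100
DOD = 18.6045 %

18.6045 %


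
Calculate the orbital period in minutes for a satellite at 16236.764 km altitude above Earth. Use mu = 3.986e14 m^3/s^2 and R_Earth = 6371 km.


r = 22607.7640 km = 2.2607764e+07 m
T = 2*pi*sqrt(r^3/mu) = 2*pi*sqrt(1.1555077e+22 / 3.986e14)
T = 33829.6604 s = 563.8277 min

563.8277 minutes


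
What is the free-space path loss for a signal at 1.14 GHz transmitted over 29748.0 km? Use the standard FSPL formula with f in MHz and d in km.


f = 1.14 GHz = 1140.0000 MHz
d = 29748.0 km
FSPL = 32.44 + 20*log10(1140.0000) + 20*log10(29748.0)
FSPL = 32.44 + 61.1381 + 89.4692
FSPL = 183.0473 dB

183.0473 dB


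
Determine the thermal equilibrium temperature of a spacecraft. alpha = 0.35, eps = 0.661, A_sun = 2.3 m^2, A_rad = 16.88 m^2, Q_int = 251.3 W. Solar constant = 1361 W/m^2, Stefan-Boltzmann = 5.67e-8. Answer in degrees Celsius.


Numerator = alpha*S*A_sun + Q_int = 0.35*1361*2.3 + 251.3 = 1346.9050 W
Denominator = eps*sigma*A_rad = 0.661*5.67e-8*16.88 = 6.3264046e-07 W/K^4
T^4 = 2.1290213e+09 K^4
T = 214.8053 K = -58.3447 C

-58.3447 degrees Celsius


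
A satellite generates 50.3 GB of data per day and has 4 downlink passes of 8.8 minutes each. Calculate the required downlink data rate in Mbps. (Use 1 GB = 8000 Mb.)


total contact time = 4 * 8.8 * 60 = 2112.0000 s
data = 50.3 GB = 402400.0000 Mb
rate = 402400.0000 / 2112.0000 = 190.5303 Mbps

190.5303 Mbps


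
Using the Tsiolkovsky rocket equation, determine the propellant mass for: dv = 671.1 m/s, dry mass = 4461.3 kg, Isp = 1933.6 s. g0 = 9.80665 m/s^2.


ve = Isp * g0 = 1933.6 * 9.80665 = 18962.138440 m/s
mass ratio = exp(dv/ve) = exp(671.1/18962.138440) = 1.03602531
m_prop = m_dry * (mr - 1) = 4461.3 * (1.03602531 - 1)
m_prop = 160.7197 kg

160.7197 kg


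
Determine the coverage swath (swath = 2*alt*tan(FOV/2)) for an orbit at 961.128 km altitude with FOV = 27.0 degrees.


FOV = 27.0 deg = 0.4712389 rad
swath = 2 * alt * tan(FOV/2) = 2 * 961.128 * tan(0.2356194)
swath = 2 * 961.128 * 0.2400788
swath = 461.4928 km

461.4928 km


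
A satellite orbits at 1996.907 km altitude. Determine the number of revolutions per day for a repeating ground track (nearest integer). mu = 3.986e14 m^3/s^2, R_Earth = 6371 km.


r = 8.367907e+06 m
T = 2*pi*sqrt(r^3/mu) = 7617.9214 s = 126.9654 min
revs/day = 1440 / 126.9654 = 11.3417
Rounded: 11 revolutions per day

11 revolutions per day


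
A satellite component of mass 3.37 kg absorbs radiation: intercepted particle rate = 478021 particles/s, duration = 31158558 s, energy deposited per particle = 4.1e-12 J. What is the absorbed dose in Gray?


Total energy deposited = rate * time * E_per
  = 478021 * 31158558 * 4.1e-12 = 61.0672 J
Dose = E_total / mass = 61.0672 / 3.37
Dose = 18.1208 Gy

18.1208 Gy


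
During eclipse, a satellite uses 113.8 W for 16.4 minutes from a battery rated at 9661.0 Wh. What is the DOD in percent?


E_used = P * t / 60 = 113.8 * 16.4 / 60 = 31.1053 Wh
DOD = E_used / E_total * 100 = 31.1053 / 9661.0 * 100
DOD = 0.3219681 %

0.3220 %


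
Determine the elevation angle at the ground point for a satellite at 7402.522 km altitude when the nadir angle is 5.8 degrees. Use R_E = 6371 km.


r = R_E + alt = 13773.5220 km
Law of sines in the satellite / Earth-center / ground-point triangle:
  sin(nadir)/R_E = sin(90 + el)/r  =>  cos(el) = (r/R_E)*sin(nadir)
cos(el) = (13773.5220 / 6371.0000) * sin(5.8 deg) = 0.2184745
el = arccos(0.2184745) = 77.3806 deg
(Earth-central angle = 90 - nadir - el = 6.8194 deg)

77.3806 degrees


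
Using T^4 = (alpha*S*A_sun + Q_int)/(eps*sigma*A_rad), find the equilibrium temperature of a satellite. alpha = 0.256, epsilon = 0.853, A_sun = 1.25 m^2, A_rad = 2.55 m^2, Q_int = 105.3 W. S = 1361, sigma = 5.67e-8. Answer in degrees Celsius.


Numerator = alpha*S*A_sun + Q_int = 0.256*1361*1.25 + 105.3 = 540.8200 W
Denominator = eps*sigma*A_rad = 0.853*5.67e-8*2.55 = 1.23331e-07 W/K^4
T^4 = 4.3851098e+09 K^4
T = 257.3328 K = -15.8172 C

-15.8172 degrees Celsius


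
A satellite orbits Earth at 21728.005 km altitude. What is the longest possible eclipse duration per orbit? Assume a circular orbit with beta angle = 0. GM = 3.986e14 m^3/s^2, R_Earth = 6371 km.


r = 28099.0050 km
T = 781.2614 min
Eclipse fraction = arcsin(R_E/r)/pi = arcsin(6371.0000/28099.0050)/pi
= arcsin(0.226734)/pi = 0.07280481
Eclipse duration = 0.07280481 * 781.2614 = 56.8796 min

56.8796 minutes


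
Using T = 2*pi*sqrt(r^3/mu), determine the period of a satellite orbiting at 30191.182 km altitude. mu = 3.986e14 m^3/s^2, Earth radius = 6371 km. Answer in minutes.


r = 36562.1820 km = 3.6562182e+07 m
T = 2*pi*sqrt(r^3/mu) = 2*pi*sqrt(4.8876075e+22 / 3.986e14)
T = 69575.9877 s = 1159.5998 min

1159.5998 minutes


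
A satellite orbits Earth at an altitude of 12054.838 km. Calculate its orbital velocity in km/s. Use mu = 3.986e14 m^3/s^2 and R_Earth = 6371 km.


r = R_E + alt = 6371.0 + 12054.838 = 18425.8380 km = 1.8425838e+07 m
v = sqrt(mu/r) = sqrt(3.986e14 / 1.8425838e+07) = 4651.0930 m/s = 4.6511 km/s

4.6511 km/s


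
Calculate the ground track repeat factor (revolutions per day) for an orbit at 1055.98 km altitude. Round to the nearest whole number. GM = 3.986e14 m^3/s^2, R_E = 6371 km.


r = 7.42698e+06 m
T = 2*pi*sqrt(r^3/mu) = 6369.8558 s = 106.1643 min
revs/day = 1440 / 106.1643 = 13.5639
Rounded: 14 revolutions per day

14 revolutions per day


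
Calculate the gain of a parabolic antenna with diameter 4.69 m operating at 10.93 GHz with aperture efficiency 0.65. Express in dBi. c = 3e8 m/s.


lambda = c/f = 3e8 / 1.093e+10 = 0.02744739 m
G = eta*(pi*D/lambda)^2 = 0.65*(pi*4.69/0.02744739)^2
G = 187308.1187 (linear)
G = 10*log10(187308.1187) = 52.7256 dBi

52.7256 dBi


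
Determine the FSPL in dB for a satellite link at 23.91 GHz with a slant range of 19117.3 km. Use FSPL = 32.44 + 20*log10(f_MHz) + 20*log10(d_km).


f = 23.91 GHz = 23910.0000 MHz
d = 19117.3 km
FSPL = 32.44 + 20*log10(23910.0000) + 20*log10(19117.3)
FSPL = 32.44 + 87.5716 + 85.6285
FSPL = 205.6401 dB

205.6401 dB


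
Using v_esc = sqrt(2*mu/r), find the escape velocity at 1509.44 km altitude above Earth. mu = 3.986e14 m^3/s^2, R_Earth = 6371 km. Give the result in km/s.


r = 6371.0 + 1509.44 = 7880.4400 km = 7.88044e+06 m
v_esc = sqrt(2*mu/r) = sqrt(2*3.986e14 / 7.88044e+06)
v_esc = 10057.9254 m/s = 10.0579 km/s

10.0579 km/s


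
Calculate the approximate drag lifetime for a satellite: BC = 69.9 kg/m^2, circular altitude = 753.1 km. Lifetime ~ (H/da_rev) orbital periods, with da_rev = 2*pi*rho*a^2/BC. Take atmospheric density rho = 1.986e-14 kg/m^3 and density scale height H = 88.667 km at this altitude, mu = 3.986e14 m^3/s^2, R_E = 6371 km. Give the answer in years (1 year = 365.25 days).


a = R_E + alt = 7124.1000 km = 7.1241e+06 m
da_rev = 2*pi*rho*a^2/BC = 2*pi*1.986e-14*(7.1241e+06)^2/69.9 = 0.0906028691 m per revolution
N = H/da_rev = 88667.0000 m / 0.0906028691 m = 978633.4678 revolutions
P = 2*pi*sqrt(a^3/mu) = 5984.2018 s
lifetime = N*P = 978633.4678 * 5984.2018 = 5.8563402e+09 s = 67781.7150 days
years = 67781.7150 / 365.25 = 185.5762 years

185.5762 years


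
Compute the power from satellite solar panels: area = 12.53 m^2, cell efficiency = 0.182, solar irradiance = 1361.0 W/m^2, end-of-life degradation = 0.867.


P = area * eta * S * degradation
P = 12.53 * 0.182 * 1361.0 * 0.867
P = 2690.9132 W

2690.9132 W


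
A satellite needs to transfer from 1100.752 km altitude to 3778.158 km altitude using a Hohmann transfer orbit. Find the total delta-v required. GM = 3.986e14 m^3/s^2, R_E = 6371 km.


r1 = 7471.7520 km = 7.471752e+06 m
r2 = 10149.1580 km = 1.0149158e+07 m
dv1 = sqrt(mu/r1)*(sqrt(2*r2/(r1+r2)) - 1) = 535.2836 m/s
dv2 = sqrt(mu/r2)*(1 - sqrt(2*r1/(r1+r2))) = 495.7183 m/s
total dv = |dv1| + |dv2| = 535.2836 + 495.7183 = 1031.0019 m/s = 1.0310 km/s

1.0310 km/s


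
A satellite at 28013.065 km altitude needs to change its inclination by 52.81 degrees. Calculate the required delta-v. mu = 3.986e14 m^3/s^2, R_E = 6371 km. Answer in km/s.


r = 34384.0650 km = 3.4384065e+07 m
V = sqrt(mu/r) = 3404.7877 m/s
di = 52.81 deg = 0.9217084 rad
dV = 2*V*sin(di/2) = 2*3404.7877*sin(0.4608542)
dV = 3028.3090 m/s = 3.0283 km/s

3.0283 km/s


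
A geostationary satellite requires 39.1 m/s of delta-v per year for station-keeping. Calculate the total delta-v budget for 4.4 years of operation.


dV = rate * years = 39.1 * 4.4
dV = 172.0400 m/s

172.0400 m/s


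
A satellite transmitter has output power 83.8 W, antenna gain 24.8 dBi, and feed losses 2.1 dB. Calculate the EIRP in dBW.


Pt = 83.8 W = 19.2324 dBW
EIRP = Pt_dBW + Gt - losses = 19.2324 + 24.8 - 2.1 = 41.9324 dBW

41.9324 dBW


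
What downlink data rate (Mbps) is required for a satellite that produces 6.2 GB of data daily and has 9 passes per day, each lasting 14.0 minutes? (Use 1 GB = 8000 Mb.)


total contact time = 9 * 14.0 * 60 = 7560.0000 s
data = 6.2 GB = 49600.0000 Mb
rate = 49600.0000 / 7560.0000 = 6.5608 Mbps

6.5608 Mbps


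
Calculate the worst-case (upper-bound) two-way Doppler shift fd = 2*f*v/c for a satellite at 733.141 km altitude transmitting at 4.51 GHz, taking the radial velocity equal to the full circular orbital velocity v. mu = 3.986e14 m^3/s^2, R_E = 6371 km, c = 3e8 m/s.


r = 7.104141e+06 m
v = sqrt(mu/r) = 7490.5354 m/s (worst-case radial velocity)
f = 4.51 GHz = 4.51e+09 Hz
fd = 2*f*v/c = 2*4.51e+09*7490.5354/3.0e+08
fd = 225215.4311 Hz

225215.4311 Hz


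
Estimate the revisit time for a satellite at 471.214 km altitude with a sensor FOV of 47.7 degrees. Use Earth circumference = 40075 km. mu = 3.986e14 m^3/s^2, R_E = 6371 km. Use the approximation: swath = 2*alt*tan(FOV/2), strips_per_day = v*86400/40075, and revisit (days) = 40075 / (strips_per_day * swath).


swath = 2*471.214*tan(0.416261) = 416.6431 km
v = sqrt(mu/r) = 7632.5616 m/s = 7.6326 km/s
strips/day = v*86400/40075 = 7.6326*86400/40075 = 16.4555
coverage/day = strips * swath = 16.4555 * 416.6431 = 6856.0612 km
revisit = 40075 / 6856.0612 = 5.8452 days

5.8452 days
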